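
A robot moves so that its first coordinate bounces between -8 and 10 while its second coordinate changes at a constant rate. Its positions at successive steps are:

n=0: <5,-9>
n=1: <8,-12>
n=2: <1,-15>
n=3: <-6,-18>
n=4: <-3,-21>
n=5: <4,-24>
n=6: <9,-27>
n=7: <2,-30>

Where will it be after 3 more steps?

<3,-39>

The first coordinate reflects between -8 and 10, moving 7 per step.
  step 8: 2 → -5
  step 9: -5 → -4
  step 10: -4 → 3
The second coordinate changes by -3 each step: at step 10 it is -39.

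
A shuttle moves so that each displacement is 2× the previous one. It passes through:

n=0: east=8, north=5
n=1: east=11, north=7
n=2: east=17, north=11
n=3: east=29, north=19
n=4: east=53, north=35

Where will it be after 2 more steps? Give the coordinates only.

east=197, north=131

Step-to-step displacements: (+3, +2), (+6, +4), (+12, +8), (+24, +16); each is 2× the previous.
step 5: east=53, north=35 + (+48, +32) → east=101, north=67
step 6: east=101, north=67 + (+96, +64) → east=197, north=131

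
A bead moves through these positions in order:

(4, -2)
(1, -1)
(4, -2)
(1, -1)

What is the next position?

(4, -2)

Consecutive displacements (-3, +1), (+3, -1), (-3, +1) scale by a factor of -1 each step.
step 4: (1, -1) + (+3, -1) → (4, -2)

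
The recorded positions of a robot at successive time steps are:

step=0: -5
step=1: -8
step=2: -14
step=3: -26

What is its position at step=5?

-98

The jumps are -3, -6, -12 — a geometric progression with ratio 2.
step 4: -26 − 24 → -50
step 5: -50 − 48 → -98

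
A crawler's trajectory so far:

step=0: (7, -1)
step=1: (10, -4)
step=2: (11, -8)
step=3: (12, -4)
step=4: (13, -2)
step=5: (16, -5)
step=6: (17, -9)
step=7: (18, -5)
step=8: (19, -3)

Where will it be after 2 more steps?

The moves between consecutive positions are (+3, -3), (+1, -4), (+1, +4), (+1, +2), (+3, -3), (+1, -4), (+1, +4), (+1, +2); they repeat the 4-cycle [(+3, -3), (+1, -4), (+1, +4), (+1, +2)].
step 9: apply (+3, -3) → (22, -6)
step 10: apply (+1, -4) → (23, -10)

(23, -10)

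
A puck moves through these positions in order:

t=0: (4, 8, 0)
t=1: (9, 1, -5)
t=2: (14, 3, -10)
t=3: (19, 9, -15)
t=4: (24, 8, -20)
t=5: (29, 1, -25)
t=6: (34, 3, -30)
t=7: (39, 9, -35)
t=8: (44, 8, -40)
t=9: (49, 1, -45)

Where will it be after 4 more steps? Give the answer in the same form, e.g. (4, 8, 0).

First: linear, +5 per step → 69 at step 13.
Second: cycles through 8, 1, 3, 9 every 4 steps. Step 13 lands at position 1 of the cycle → 1.
Third: linear, -5 per step → -65 at step 13.

(69, 1, -65)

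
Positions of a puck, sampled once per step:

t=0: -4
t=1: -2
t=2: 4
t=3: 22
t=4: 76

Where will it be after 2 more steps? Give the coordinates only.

Consecutive displacements +2, +6, +18, +54 scale by a factor of 3 each step.
step 5: 76 + 162 → 238
step 6: 238 + 486 → 724

724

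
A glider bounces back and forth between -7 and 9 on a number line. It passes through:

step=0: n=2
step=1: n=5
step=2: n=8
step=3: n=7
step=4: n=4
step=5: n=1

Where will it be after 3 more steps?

n=-6

The value reflects between -7 and 9, moving 3 per step.
  step 6: 1 → -2
  step 7: -2 → -5
  step 8: -5 → -6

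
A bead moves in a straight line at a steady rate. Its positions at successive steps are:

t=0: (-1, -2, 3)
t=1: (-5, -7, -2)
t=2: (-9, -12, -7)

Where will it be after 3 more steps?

The position changes by (-4, -5, -5) every step.
step 3: (-9, -12, -7) + (-4, -5, -5) → (-13, -17, -12)
step 4: (-13, -17, -12) + (-4, -5, -5) → (-17, -22, -17)
step 5: (-17, -22, -17) + (-4, -5, -5) → (-21, -27, -22)

(-21, -27, -22)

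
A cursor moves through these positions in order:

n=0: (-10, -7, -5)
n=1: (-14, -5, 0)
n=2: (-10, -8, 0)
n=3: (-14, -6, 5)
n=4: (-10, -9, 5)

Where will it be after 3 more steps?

Differencing gives (-4, +2, +5), (+4, -3, +0), (-4, +2, +5), (+4, -3, +0). This is the pattern (-4, +2, +5), (+4, -3, +0) repeated.
step 5: apply (-4, +2, +5) → (-14, -7, 10)
step 6: apply (+4, -3, +0) → (-10, -10, 10)
step 7: apply (-4, +2, +5) → (-14, -8, 15)

(-14, -8, 15)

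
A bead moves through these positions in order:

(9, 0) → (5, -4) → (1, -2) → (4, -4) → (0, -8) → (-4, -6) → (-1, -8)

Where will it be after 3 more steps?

Differencing gives (-4, -4), (-4, +2), (+3, -2), (-4, -4), (-4, +2), (+3, -2). This is the pattern (-4, -4), (-4, +2), (+3, -2) repeated.
step 7: apply (-4, -4) → (-5, -12)
step 8: apply (-4, +2) → (-9, -10)
step 9: apply (+3, -2) → (-6, -12)

(-6, -12)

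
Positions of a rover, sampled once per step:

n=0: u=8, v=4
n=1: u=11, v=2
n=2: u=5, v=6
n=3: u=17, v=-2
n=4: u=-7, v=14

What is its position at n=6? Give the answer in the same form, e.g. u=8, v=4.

The jumps are (+3, -2), (-6, +4), (+12, -8), (-24, +16) — a geometric progression with ratio -2.
step 5: u=-7, v=14 + (+48, -32) → u=41, v=-18
step 6: u=41, v=-18 + (-96, +64) → u=-55, v=46

u=-55, v=46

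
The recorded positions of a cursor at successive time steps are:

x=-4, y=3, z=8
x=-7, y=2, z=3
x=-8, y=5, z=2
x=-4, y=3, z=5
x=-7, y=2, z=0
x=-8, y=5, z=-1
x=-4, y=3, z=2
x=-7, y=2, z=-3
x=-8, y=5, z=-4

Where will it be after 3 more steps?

Differencing gives (-3,-1,-5), (-1,+3,-1), (+4,-2,+3), (-3,-1,-5), (-1,+3,-1), (+4,-2,+3), (-3,-1,-5), (-1,+3,-1). This is the pattern (-3,-1,-5), (-1,+3,-1), (+4,-2,+3) repeated.
step 9: apply (+4,-2,+3) → x=-4, y=3, z=-1
step 10: apply (-3,-1,-5) → x=-7, y=2, z=-6
step 11: apply (-1,+3,-1) → x=-8, y=5, z=-7

x=-8, y=5, z=-7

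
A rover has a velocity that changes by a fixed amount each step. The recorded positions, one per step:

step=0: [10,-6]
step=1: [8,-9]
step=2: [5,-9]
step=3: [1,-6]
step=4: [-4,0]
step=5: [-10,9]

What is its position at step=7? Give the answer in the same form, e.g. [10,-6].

First differences are [-2,-3], [-3,+0], [-4,+3], [-5,+6], [-6,+9]; their common second difference is [-1,+3] (constant acceleration).
step 6: [-10,9] + [-7,+12] → [-17,21]
step 7: [-17,21] + [-8,+15] → [-25,36]

[-25,36]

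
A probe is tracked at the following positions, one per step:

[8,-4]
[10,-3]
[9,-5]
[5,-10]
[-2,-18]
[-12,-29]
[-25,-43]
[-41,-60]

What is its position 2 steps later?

Taking differences between consecutive positions: [+2,+1], [-1,-2], [-4,-5], [-7,-8], [-10,-11], [-13,-14], [-16,-17]. These grow by [-3,-3] each step.
step 8: [-41,-60] + [-19,-20] → [-60,-80]
step 9: [-60,-80] + [-22,-23] → [-82,-103]

[-82,-103]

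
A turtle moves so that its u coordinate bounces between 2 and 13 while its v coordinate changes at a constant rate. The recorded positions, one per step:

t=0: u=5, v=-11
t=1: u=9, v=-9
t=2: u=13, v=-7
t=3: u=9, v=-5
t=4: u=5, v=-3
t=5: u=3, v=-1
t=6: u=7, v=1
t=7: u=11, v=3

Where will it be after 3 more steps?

The u coordinate travels 4 per step and bounces off the walls at 2 and 13.
  step 8: 11 → 11
  step 9: 11 → 7
  step 10: 7 → 3
The v coordinate changes by +2 each step: at step 10 it is 9.

u=3, v=9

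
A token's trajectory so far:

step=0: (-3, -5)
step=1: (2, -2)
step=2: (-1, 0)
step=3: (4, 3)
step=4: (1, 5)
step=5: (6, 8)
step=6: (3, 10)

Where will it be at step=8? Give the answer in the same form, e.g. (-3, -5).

Step-to-step displacements: (+5, +3), (-3, +2), (+5, +3), (-3, +2), (+5, +3), (-3, +2) — a repeating cycle of length 2.
step 7: apply (+5, +3) → (8, 13)
step 8: apply (-3, +2) → (5, 15)

(5, 15)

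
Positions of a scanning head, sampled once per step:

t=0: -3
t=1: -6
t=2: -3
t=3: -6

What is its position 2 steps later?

Step-to-step displacements: -3, +3, -3; each is -1× the previous.
step 4: -6 + 3 → -3
step 5: -3 − 3 → -6

-6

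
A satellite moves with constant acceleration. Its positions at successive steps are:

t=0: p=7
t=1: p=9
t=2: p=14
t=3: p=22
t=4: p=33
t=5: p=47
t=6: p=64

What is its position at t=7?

Taking differences between consecutive positions: +2, +5, +8, +11, +14, +17. These grow by +3 each step.
step 7: 64 + 20 → p=84

p=84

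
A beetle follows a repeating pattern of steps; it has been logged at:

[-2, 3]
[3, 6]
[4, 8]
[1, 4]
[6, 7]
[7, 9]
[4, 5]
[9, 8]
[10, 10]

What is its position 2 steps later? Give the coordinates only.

[12, 9]

Step-to-step displacements: [+5, +3], [+1, +2], [-3, -4], [+5, +3], [+1, +2], [-3, -4], [+5, +3], [+1, +2] — a repeating cycle of length 3.
step 9: apply [-3, -4] → [7, 6]
step 10: apply [+5, +3] → [12, 9]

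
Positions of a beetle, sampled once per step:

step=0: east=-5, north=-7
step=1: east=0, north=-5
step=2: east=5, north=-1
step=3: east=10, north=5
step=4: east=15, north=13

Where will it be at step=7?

east=30, north=49

Taking differences between consecutive positions: (+5,+2), (+5,+4), (+5,+6), (+5,+8). These grow by (+0,+2) each step.
step 5: east=15, north=13 + (+5,+10) → east=20, north=23
step 6: east=20, north=23 + (+5,+12) → east=25, north=35
step 7: east=25, north=35 + (+5,+14) → east=30, north=49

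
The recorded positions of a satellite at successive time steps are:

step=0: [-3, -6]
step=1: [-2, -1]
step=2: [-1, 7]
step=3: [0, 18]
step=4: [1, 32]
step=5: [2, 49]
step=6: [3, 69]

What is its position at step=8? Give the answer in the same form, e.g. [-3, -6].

[5, 118]

Taking differences between consecutive positions: [+1, +5], [+1, +8], [+1, +11], [+1, +14], [+1, +17], [+1, +20]. These grow by [+0, +3] each step.
step 7: [3, 69] + [+1, +23] → [4, 92]
step 8: [4, 92] + [+1, +26] → [5, 118]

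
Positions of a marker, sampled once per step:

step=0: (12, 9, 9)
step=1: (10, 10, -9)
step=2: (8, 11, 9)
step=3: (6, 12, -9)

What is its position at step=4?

First: linear, -2 per step → 4 at step 4.
Second: linear, +1 per step → 13 at step 4.
Third: cycles through 9, -9 every 2 steps. Step 4 lands at position 0 of the cycle → 9.

(4, 13, 9)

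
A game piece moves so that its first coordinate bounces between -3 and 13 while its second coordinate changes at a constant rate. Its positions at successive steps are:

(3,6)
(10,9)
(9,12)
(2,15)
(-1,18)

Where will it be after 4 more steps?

The first coordinate reflects between -3 and 13, moving 7 per step.
  step 5: -1 → 6
  step 6: 6 → 13
  step 7: 13 → 6
  step 8: 6 → -1
The second coordinate changes by +3 each step: at step 8 it is 30.

(-1,30)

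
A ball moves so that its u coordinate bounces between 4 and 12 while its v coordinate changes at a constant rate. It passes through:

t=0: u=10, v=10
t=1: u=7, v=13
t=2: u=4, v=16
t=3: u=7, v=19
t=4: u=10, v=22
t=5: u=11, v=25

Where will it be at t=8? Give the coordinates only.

u=6, v=34

The u coordinate reflects between 4 and 12, moving 3 per step.
  step 6: 11 → 8
  step 7: 8 → 5
  step 8: 5 → 6
The v coordinate changes by +3 each step: at step 8 it is 34.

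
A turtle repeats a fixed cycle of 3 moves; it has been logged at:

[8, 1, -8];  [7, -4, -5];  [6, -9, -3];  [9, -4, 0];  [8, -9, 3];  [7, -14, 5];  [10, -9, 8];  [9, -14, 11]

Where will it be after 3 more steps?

[10, -19, 19]

Step-to-step displacements: [-1, -5, +3], [-1, -5, +2], [+3, +5, +3], [-1, -5, +3], [-1, -5, +2], [+3, +5, +3], [-1, -5, +3] — a repeating cycle of length 3.
step 8: apply [-1, -5, +2] → [8, -19, 13]
step 9: apply [+3, +5, +3] → [11, -14, 16]
step 10: apply [-1, -5, +3] → [10, -19, 19]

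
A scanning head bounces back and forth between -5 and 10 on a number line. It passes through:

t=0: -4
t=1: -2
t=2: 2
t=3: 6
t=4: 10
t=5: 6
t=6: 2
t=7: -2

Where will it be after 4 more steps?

The value reflects between -5 and 10, moving 4 per step.
  step 8: -2 → -4
  step 9: -4 → 0
  step 10: 0 → 4
  step 11: 4 → 8

8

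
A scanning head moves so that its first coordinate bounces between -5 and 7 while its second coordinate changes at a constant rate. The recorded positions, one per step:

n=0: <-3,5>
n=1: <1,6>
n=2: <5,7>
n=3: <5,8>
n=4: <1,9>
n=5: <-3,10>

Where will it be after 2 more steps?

The first coordinate reflects between -5 and 7, moving 4 per step.
  step 6: -3 → -3
  step 7: -3 → 1
The second coordinate changes by +1 each step: at step 7 it is 12.

<1,12>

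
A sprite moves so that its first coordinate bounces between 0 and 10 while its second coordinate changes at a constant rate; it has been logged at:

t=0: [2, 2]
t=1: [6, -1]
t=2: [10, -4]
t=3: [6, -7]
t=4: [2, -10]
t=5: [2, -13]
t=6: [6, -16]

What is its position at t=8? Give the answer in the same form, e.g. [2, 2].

The first coordinate reflects between 0 and 10, moving 4 per step.
  step 7: 6 → 10
  step 8: 10 → 6
The second coordinate changes by -3 each step: at step 8 it is -22.

[6, -22]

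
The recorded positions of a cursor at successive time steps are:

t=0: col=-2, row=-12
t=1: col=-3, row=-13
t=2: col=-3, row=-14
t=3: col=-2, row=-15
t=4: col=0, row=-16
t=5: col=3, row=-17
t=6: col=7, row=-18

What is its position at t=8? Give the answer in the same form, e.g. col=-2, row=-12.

First differences are (-1,-1), (+0,-1), (+1,-1), (+2,-1), (+3,-1), (+4,-1); their common second difference is (+1,+0) (constant acceleration).
step 7: col=7, row=-18 + (+5,-1) → col=12, row=-19
step 8: col=12, row=-19 + (+6,-1) → col=18, row=-20

col=18, row=-20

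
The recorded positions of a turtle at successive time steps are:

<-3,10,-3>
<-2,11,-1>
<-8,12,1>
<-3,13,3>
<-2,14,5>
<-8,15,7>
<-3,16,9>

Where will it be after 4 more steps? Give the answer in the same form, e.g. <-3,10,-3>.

The first coordinate repeats the cycle [-3, -2, -8] with period 3; step 10 mod 3 = 1, giving -2.
The second coordinate changes by +1 each step, so at step 10 it is 10 + 10·(1) = 20.
The third coordinate changes by +2 each step, so at step 10 it is -3 + 10·(2) = 17.

<-2,20,17>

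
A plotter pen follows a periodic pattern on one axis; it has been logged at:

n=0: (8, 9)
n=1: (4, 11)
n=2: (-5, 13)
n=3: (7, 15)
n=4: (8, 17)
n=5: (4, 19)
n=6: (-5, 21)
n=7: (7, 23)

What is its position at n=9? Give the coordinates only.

First: cycles through 8, 4, -5, 7 every 4 steps. Step 9 lands at position 1 of the cycle → 4.
Second: linear, +2 per step → 27 at step 9.

(4, 27)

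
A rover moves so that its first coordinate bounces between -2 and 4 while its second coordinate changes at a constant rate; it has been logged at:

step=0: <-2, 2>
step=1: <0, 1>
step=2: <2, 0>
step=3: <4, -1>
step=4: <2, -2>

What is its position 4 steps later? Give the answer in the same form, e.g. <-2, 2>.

<2, -6>

The first coordinate reflects between -2 and 4, moving 2 per step.
  step 5: 2 → 0
  step 6: 0 → -2
  step 7: -2 → 0
  step 8: 0 → 2
The second coordinate changes by -1 each step: at step 8 it is -6.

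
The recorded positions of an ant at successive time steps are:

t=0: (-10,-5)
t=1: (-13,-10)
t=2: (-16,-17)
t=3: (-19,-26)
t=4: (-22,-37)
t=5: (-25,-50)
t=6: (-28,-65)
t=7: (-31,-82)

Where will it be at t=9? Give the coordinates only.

(-37,-122)

Taking differences between consecutive positions: (-3,-5), (-3,-7), (-3,-9), (-3,-11), (-3,-13), (-3,-15), (-3,-17). These grow by (+0,-2) each step.
step 8: (-31,-82) + (-3,-19) → (-34,-101)
step 9: (-34,-101) + (-3,-21) → (-37,-122)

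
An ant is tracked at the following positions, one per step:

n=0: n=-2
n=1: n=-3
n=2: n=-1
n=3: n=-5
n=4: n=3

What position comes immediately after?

Consecutive displacements -1, +2, -4, +8 scale by a factor of -2 each step.
step 5: 3 − 16 → n=-13

n=-13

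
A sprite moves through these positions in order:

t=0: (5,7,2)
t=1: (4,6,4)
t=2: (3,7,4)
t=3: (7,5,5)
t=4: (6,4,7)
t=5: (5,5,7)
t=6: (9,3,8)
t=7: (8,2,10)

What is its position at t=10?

Differencing gives (-1,-1,+2), (-1,+1,+0), (+4,-2,+1), (-1,-1,+2), (-1,+1,+0), (+4,-2,+1), (-1,-1,+2). This is the pattern (-1,-1,+2), (-1,+1,+0), (+4,-2,+1) repeated.
step 8: apply (-1,+1,+0) → (7,3,10)
step 9: apply (+4,-2,+1) → (11,1,11)
step 10: apply (-1,-1,+2) → (10,0,13)

(10,0,13)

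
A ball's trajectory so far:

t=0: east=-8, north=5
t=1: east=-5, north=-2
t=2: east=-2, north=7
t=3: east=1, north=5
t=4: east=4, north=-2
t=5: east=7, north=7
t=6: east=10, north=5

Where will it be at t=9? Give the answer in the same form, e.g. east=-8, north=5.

East: linear, +3 per step → 19 at step 9.
North: cycles through 5, -2, 7 every 3 steps. Step 9 lands at position 0 of the cycle → 5.

east=19, north=5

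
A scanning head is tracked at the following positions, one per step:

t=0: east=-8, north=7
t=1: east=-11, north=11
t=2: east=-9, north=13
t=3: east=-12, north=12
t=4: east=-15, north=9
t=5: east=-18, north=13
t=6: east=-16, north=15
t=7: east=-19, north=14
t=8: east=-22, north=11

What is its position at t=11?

east=-26, north=16

The moves between consecutive positions are (-3, +4), (+2, +2), (-3, -1), (-3, -3), (-3, +4), (+2, +2), (-3, -1), (-3, -3); they repeat the 4-cycle [(-3, +4), (+2, +2), (-3, -1), (-3, -3)].
step 9: apply (-3, +4) → east=-25, north=15
step 10: apply (+2, +2) → east=-23, north=17
step 11: apply (-3, -1) → east=-26, north=16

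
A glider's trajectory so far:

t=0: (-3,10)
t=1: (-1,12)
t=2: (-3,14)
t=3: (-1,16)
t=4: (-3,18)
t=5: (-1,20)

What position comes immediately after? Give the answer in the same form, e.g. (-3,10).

(-3,22)

First: cycles through -3, -1 every 2 steps. Step 6 lands at position 0 of the cycle → -3.
Second: linear, +2 per step → 22 at step 6.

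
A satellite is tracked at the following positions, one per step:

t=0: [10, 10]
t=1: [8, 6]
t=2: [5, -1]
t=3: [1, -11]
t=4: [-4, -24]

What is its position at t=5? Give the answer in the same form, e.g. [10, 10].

[-10, -40]

Taking differences between consecutive positions: [-2, -4], [-3, -7], [-4, -10], [-5, -13]. These grow by [-1, -3] each step.
step 5: [-4, -24] + [-6, -16] → [-10, -40]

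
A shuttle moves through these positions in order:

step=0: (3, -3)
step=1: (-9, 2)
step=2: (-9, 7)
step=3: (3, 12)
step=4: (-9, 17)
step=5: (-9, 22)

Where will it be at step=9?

(3, 42)

The first coordinate repeats the cycle [3, -9, -9] with period 3; step 9 mod 3 = 0, giving 3.
The second coordinate changes by +5 each step, so at step 9 it is -3 + 9·(5) = 42.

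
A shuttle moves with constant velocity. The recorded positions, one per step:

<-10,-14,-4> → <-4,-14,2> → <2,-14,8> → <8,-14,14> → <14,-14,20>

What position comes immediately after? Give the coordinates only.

<20,-14,26>

Each step adds <+6,+0,+6> to the position.
step 5: <14,-14,20> + <+6,+0,+6> → <20,-14,26>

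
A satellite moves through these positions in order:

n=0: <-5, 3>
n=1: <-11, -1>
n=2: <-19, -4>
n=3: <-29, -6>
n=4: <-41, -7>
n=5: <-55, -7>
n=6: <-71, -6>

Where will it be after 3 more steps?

Taking differences between consecutive positions: <-6, -4>, <-8, -3>, <-10, -2>, <-12, -1>, <-14, +0>, <-16, +1>. These grow by <-2, +1> each step.
step 7: <-71, -6> + <-18, +2> → <-89, -4>
step 8: <-89, -4> + <-20, +3> → <-109, -1>
step 9: <-109, -1> + <-22, +4> → <-131, 3>

<-131, 3>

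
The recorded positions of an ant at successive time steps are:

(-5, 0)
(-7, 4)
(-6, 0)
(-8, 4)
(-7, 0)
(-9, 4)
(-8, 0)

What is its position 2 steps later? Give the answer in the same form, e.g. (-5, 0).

Differencing gives (-2, +4), (+1, -4), (-2, +4), (+1, -4), (-2, +4), (+1, -4). This is the pattern (-2, +4), (+1, -4) repeated.
step 7: apply (-2, +4) → (-10, 4)
step 8: apply (+1, -4) → (-9, 0)

(-9, 0)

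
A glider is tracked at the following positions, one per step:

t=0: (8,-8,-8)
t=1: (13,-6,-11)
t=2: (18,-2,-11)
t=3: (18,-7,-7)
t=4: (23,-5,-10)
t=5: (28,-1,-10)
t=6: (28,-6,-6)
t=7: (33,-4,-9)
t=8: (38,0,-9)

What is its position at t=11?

(48,1,-8)

Step-to-step displacements: (+5,+2,-3), (+5,+4,+0), (+0,-5,+4), (+5,+2,-3), (+5,+4,+0), (+0,-5,+4), (+5,+2,-3), (+5,+4,+0) — a repeating cycle of length 3.
step 9: apply (+0,-5,+4) → (38,-5,-5)
step 10: apply (+5,+2,-3) → (43,-3,-8)
step 11: apply (+5,+4,+0) → (48,1,-8)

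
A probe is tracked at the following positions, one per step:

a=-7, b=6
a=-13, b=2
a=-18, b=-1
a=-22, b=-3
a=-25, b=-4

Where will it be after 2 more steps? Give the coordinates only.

a=-28, b=-3

Taking differences between consecutive positions: (-6,-4), (-5,-3), (-4,-2), (-3,-1). These grow by (+1,+1) each step.
step 5: a=-25, b=-4 + (-2,+0) → a=-27, b=-4
step 6: a=-27, b=-4 + (-1,+1) → a=-28, b=-3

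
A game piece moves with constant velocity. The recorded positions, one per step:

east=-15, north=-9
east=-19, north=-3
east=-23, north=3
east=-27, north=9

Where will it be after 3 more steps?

Constant displacement of (-4,+6) per step.
step 4: east=-27, north=9 + (-4,+6) → east=-31, north=15
step 5: east=-31, north=15 + (-4,+6) → east=-35, north=21
step 6: east=-35, north=21 + (-4,+6) → east=-39, north=27

east=-39, north=27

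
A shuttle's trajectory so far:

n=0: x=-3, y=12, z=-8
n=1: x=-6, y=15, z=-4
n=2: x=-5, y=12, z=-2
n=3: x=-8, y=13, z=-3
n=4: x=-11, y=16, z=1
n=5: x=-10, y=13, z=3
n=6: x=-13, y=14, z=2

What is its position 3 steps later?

x=-18, y=15, z=7

Step-to-step displacements: (-3, +3, +4), (+1, -3, +2), (-3, +1, -1), (-3, +3, +4), (+1, -3, +2), (-3, +1, -1) — a repeating cycle of length 3.
step 7: apply (-3, +3, +4) → x=-16, y=17, z=6
step 8: apply (+1, -3, +2) → x=-15, y=14, z=8
step 9: apply (-3, +1, -1) → x=-18, y=15, z=7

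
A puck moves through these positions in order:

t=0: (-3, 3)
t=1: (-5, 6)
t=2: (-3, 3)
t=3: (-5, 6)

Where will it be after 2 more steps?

(-5, 6)

Consecutive displacements (-2, +3), (+2, -3), (-2, +3) scale by a factor of -1 each step.
step 4: (-5, 6) + (+2, -3) → (-3, 3)
step 5: (-3, 3) + (-2, +3) → (-5, 6)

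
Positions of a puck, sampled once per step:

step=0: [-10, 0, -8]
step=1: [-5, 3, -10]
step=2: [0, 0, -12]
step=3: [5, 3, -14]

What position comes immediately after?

First: linear, +5 per step → 10 at step 4.
Second: cycles through 0, 3 every 2 steps. Step 4 lands at position 0 of the cycle → 0.
Third: linear, -2 per step → -16 at step 4.

[10, 0, -16]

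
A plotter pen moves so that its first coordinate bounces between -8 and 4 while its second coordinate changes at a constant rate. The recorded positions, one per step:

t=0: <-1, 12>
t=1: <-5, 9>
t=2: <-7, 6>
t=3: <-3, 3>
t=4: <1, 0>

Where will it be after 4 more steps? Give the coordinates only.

<-7, -12>

The first coordinate reflects between -8 and 4, moving 4 per step.
  step 5: 1 → 3
  step 6: 3 → -1
  step 7: -1 → -5
  step 8: -5 → -7
The second coordinate changes by -3 each step: at step 8 it is -12.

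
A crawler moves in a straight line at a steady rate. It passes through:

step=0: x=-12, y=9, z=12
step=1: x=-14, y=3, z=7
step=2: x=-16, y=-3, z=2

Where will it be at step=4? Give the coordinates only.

Constant displacement of (-2, -6, -5) per step.
step 3: x=-16, y=-3, z=2 + (-2, -6, -5) → x=-18, y=-9, z=-3
step 4: x=-18, y=-9, z=-3 + (-2, -6, -5) → x=-20, y=-15, z=-8

x=-20, y=-15, z=-8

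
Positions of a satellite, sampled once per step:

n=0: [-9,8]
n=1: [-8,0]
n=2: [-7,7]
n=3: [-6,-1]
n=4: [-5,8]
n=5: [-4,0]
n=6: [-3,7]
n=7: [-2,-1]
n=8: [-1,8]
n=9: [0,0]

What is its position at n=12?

[3,8]

The first coordinate changes by +1 each step, so at step 12 it is -9 + 12·(1) = 3.
The second coordinate repeats the cycle [8, 0, 7, -1] with period 4; step 12 mod 4 = 0, giving 8.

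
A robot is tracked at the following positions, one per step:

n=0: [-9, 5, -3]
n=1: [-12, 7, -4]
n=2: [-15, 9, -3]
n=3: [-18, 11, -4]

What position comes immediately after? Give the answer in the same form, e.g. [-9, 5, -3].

First: linear, -3 per step → -21 at step 4.
Second: linear, +2 per step → 13 at step 4.
Third: cycles through -3, -4 every 2 steps. Step 4 lands at position 0 of the cycle → -3.

[-21, 13, -3]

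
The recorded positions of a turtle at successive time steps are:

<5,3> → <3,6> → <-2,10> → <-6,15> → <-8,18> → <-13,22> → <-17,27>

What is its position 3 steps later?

<-28,39>

Step-to-step displacements: <-2,+3>, <-5,+4>, <-4,+5>, <-2,+3>, <-5,+4>, <-4,+5> — a repeating cycle of length 3.
step 7: apply <-2,+3> → <-19,30>
step 8: apply <-5,+4> → <-24,34>
step 9: apply <-4,+5> → <-28,39>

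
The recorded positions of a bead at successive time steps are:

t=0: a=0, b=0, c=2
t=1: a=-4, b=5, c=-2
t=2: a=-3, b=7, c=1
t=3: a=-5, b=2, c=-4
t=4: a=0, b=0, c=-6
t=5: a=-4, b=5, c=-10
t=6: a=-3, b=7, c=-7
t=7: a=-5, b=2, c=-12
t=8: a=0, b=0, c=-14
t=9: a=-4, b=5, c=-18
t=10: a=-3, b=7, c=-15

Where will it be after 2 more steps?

Step-to-step displacements: (-4, +5, -4), (+1, +2, +3), (-2, -5, -5), (+5, -2, -2), (-4, +5, -4), (+1, +2, +3), (-2, -5, -5), (+5, -2, -2), (-4, +5, -4), (+1, +2, +3) — a repeating cycle of length 4.
step 11: apply (-2, -5, -5) → a=-5, b=2, c=-20
step 12: apply (+5, -2, -2) → a=0, b=0, c=-22

a=0, b=0, c=-22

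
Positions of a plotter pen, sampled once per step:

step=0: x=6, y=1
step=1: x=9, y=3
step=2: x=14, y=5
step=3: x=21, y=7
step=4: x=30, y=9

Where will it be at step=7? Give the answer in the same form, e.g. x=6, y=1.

Successive displacements: (+3,+2), (+5,+2), (+7,+2), (+9,+2) — each changes by (+2,+0).
step 5: x=30, y=9 + (+11,+2) → x=41, y=11
step 6: x=41, y=11 + (+13,+2) → x=54, y=13
step 7: x=54, y=13 + (+15,+2) → x=69, y=15

x=69, y=15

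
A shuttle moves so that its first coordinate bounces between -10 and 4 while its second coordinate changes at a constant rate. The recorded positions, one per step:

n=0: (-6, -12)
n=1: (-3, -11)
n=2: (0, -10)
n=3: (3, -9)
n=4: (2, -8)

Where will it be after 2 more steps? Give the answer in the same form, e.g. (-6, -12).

(-4, -6)

The first coordinate reflects between -10 and 4, moving 3 per step.
  step 5: 2 → -1
  step 6: -1 → -4
The second coordinate changes by +1 each step: at step 6 it is -6.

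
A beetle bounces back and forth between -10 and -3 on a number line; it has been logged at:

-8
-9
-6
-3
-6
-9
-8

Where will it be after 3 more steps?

The value travels 3 per step and bounces off the walls at -10 and -3.
  step 7: -8 → -5
  step 8: -5 → -4
  step 9: -4 → -7

-7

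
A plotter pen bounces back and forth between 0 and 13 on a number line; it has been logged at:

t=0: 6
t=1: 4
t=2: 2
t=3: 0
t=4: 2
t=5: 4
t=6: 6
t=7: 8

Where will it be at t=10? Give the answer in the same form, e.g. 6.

12

The value reflects between 0 and 13, moving 2 per step.
  step 8: 8 → 10
  step 9: 10 → 12
  step 10: 12 → 12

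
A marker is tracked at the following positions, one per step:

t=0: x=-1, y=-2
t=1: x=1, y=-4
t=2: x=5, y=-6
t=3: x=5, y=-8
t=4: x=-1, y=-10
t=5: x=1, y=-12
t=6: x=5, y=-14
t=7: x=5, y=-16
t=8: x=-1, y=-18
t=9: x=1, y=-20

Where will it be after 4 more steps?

x=1, y=-28

The x coordinate repeats the cycle [-1, 1, 5, 5] with period 4; step 13 mod 4 = 1, giving 1.
The y coordinate changes by -2 each step, so at step 13 it is -2 + 13·(-2) = -28.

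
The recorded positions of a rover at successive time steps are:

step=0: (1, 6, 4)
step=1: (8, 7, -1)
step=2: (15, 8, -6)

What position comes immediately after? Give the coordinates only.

The position changes by (+7, +1, -5) every step.
step 3: (15, 8, -6) + (+7, +1, -5) → (22, 9, -11)

(22, 9, -11)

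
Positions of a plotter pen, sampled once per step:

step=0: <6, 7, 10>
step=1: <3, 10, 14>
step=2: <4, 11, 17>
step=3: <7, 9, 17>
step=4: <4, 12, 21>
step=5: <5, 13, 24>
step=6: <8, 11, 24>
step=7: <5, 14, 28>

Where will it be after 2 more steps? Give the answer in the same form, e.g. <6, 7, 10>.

<9, 13, 31>

Differencing gives <-3, +3, +4>, <+1, +1, +3>, <+3, -2, +0>, <-3, +3, +4>, <+1, +1, +3>, <+3, -2, +0>, <-3, +3, +4>. This is the pattern <-3, +3, +4>, <+1, +1, +3>, <+3, -2, +0> repeated.
step 8: apply <+1, +1, +3> → <6, 15, 31>
step 9: apply <+3, -2, +0> → <9, 13, 31>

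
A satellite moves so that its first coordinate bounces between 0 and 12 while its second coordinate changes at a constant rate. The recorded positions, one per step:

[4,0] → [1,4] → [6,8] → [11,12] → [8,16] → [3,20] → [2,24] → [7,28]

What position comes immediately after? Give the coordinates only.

[12,32]

The first coordinate travels 5 per step and bounces off the walls at 0 and 12.
  step 8: 7 → 12
The second coordinate changes by +4 each step: at step 8 it is 32.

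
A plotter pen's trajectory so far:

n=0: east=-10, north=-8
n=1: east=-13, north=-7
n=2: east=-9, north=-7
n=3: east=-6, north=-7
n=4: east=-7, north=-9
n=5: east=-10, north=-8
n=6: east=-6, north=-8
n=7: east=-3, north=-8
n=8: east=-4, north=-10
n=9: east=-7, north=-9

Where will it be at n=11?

The moves between consecutive positions are (-3,+1), (+4,+0), (+3,+0), (-1,-2), (-3,+1), (+4,+0), (+3,+0), (-1,-2), (-3,+1); they repeat the 4-cycle [(-3,+1), (+4,+0), (+3,+0), (-1,-2)].
step 10: apply (+4,+0) → east=-3, north=-9
step 11: apply (+3,+0) → east=0, north=-9

east=0, north=-9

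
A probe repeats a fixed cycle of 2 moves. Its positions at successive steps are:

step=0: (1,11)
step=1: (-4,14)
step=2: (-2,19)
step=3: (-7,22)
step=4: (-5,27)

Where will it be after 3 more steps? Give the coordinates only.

Differencing gives (-5,+3), (+2,+5), (-5,+3), (+2,+5). This is the pattern (-5,+3), (+2,+5) repeated.
step 5: apply (-5,+3) → (-10,30)
step 6: apply (+2,+5) → (-8,35)
step 7: apply (-5,+3) → (-13,38)

(-13,38)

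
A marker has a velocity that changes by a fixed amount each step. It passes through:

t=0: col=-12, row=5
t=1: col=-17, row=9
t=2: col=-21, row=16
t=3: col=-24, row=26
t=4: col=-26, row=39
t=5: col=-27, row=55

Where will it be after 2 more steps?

col=-26, row=96

Taking differences between consecutive positions: (-5, +4), (-4, +7), (-3, +10), (-2, +13), (-1, +16). These grow by (+1, +3) each step.
step 6: col=-27, row=55 + (+0, +19) → col=-27, row=74
step 7: col=-27, row=74 + (+1, +22) → col=-26, row=96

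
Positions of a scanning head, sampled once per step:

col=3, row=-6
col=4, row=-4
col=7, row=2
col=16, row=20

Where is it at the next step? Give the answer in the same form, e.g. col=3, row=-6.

col=43, row=74

Step-to-step displacements: (+1,+2), (+3,+6), (+9,+18); each is 3× the previous.
step 4: col=16, row=20 + (+27,+54) → col=43, row=74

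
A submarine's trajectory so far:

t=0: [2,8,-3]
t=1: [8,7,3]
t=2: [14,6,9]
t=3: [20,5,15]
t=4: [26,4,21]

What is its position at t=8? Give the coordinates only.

[50,0,45]

Constant displacement of [+6,-1,+6] per step.
step 5: [26,4,21] + [+6,-1,+6] → [32,3,27]
step 6: [32,3,27] + [+6,-1,+6] → [38,2,33]
step 7: [38,2,33] + [+6,-1,+6] → [44,1,39]
step 8: [44,1,39] + [+6,-1,+6] → [50,0,45]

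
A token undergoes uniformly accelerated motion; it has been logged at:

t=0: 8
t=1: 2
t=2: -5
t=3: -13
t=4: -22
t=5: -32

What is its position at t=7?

First differences are -6, -7, -8, -9, -10; their common second difference is -1 (constant acceleration).
step 6: -32 − 11 → -43
step 7: -43 − 12 → -55

-55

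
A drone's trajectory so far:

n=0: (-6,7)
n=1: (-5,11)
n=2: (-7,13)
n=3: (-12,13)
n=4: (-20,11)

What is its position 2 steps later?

Taking differences between consecutive positions: (+1,+4), (-2,+2), (-5,+0), (-8,-2). These grow by (-3,-2) each step.
step 5: (-20,11) + (-11,-4) → (-31,7)
step 6: (-31,7) + (-14,-6) → (-45,1)

(-45,1)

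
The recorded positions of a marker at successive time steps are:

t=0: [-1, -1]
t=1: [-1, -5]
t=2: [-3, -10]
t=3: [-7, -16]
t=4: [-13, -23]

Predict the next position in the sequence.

First differences are [+0, -4], [-2, -5], [-4, -6], [-6, -7]; their common second difference is [-2, -1] (constant acceleration).
step 5: [-13, -23] + [-8, -8] → [-21, -31]

[-21, -31]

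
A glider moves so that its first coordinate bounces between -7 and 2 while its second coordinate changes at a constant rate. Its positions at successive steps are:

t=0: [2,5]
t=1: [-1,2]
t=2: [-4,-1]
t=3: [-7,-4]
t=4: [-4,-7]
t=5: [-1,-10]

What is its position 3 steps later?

[-4,-19]

The first coordinate reflects between -7 and 2, moving 3 per step.
  step 6: -1 → 2
  step 7: 2 → -1
  step 8: -1 → -4
The second coordinate changes by -3 each step: at step 8 it is -19.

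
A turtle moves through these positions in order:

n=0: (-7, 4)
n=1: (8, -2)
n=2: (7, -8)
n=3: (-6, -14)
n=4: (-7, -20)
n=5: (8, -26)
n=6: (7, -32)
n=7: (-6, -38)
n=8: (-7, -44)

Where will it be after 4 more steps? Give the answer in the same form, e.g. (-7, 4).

(-7, -68)

The first coordinate repeats the cycle [-7, 8, 7, -6] with period 4; step 12 mod 4 = 0, giving -7.
The second coordinate changes by -6 each step, so at step 12 it is 4 + 12·(-6) = -68.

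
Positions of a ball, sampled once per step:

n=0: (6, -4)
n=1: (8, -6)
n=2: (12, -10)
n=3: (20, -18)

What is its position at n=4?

The jumps are (+2, -2), (+4, -4), (+8, -8) — a geometric progression with ratio 2.
step 4: (20, -18) + (+16, -16) → (36, -34)

(36, -34)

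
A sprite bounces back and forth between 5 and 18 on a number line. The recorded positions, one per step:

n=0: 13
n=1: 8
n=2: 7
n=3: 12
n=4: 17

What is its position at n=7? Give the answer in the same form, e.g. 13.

6

The value travels 5 per step and bounces off the walls at 5 and 18.
  step 5: 17 → 14
  step 6: 14 → 9
  step 7: 9 → 6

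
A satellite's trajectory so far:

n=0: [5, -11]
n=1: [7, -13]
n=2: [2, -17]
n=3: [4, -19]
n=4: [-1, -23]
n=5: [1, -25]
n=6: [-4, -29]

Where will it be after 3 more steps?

[-5, -37]

Step-to-step displacements: [+2, -2], [-5, -4], [+2, -2], [-5, -4], [+2, -2], [-5, -4] — a repeating cycle of length 2.
step 7: apply [+2, -2] → [-2, -31]
step 8: apply [-5, -4] → [-7, -35]
step 9: apply [+2, -2] → [-5, -37]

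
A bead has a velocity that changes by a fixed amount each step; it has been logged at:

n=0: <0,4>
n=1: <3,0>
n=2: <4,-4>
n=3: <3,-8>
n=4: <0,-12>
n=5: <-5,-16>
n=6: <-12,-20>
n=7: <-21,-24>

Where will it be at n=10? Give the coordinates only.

First differences are <+3,-4>, <+1,-4>, <-1,-4>, <-3,-4>, <-5,-4>, <-7,-4>, <-9,-4>; their common second difference is <-2,+0> (constant acceleration).
step 8: <-21,-24> + <-11,-4> → <-32,-28>
step 9: <-32,-28> + <-13,-4> → <-45,-32>
step 10: <-45,-32> + <-15,-4> → <-60,-36>

<-60,-36>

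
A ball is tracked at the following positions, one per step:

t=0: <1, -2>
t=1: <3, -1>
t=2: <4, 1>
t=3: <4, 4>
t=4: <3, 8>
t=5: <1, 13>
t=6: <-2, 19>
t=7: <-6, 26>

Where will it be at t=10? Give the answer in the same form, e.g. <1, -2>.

First differences are <+2, +1>, <+1, +2>, <+0, +3>, <-1, +4>, <-2, +5>, <-3, +6>, <-4, +7>; their common second difference is <-1, +1> (constant acceleration).
step 8: <-6, 26> + <-5, +8> → <-11, 34>
step 9: <-11, 34> + <-6, +9> → <-17, 43>
step 10: <-17, 43> + <-7, +10> → <-24, 53>

<-24, 53>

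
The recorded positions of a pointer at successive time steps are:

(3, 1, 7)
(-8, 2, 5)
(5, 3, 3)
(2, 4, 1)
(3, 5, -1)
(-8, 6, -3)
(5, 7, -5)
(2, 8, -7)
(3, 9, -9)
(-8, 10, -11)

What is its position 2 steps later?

First: cycles through 3, -8, 5, 2 every 4 steps. Step 11 lands at position 3 of the cycle → 2.
Second: linear, +1 per step → 12 at step 11.
Third: linear, -2 per step → -15 at step 11.

(2, 12, -15)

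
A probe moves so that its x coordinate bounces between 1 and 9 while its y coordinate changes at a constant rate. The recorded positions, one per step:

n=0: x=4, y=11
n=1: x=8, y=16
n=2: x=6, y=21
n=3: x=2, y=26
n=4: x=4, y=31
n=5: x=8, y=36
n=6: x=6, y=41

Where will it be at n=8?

x=4, y=51

The x coordinate travels 4 per step and bounces off the walls at 1 and 9.
  step 7: 6 → 2
  step 8: 2 → 4
The y coordinate changes by +5 each step: at step 8 it is 51.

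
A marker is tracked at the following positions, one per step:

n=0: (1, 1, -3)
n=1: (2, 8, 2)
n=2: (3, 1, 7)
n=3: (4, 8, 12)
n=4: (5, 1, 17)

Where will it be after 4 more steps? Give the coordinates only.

(9, 1, 37)

The first coordinate changes by +1 each step, so at step 8 it is 1 + 8·(1) = 9.
The second coordinate repeats the cycle [1, 8] with period 2; step 8 mod 2 = 0, giving 1.
The third coordinate changes by +5 each step, so at step 8 it is -3 + 8·(5) = 37.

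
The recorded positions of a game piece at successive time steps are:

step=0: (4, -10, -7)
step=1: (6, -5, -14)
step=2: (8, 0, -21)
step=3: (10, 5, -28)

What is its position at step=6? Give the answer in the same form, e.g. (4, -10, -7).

(16, 20, -49)

Constant displacement of (+2, +5, -7) per step.
step 4: (10, 5, -28) + (+2, +5, -7) → (12, 10, -35)
step 5: (12, 10, -35) + (+2, +5, -7) → (14, 15, -42)
step 6: (14, 15, -42) + (+2, +5, -7) → (16, 20, -49)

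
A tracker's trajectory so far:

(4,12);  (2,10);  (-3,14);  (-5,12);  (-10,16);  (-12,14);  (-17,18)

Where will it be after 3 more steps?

(-26,18)

Step-to-step displacements: (-2,-2), (-5,+4), (-2,-2), (-5,+4), (-2,-2), (-5,+4) — a repeating cycle of length 2.
step 7: apply (-2,-2) → (-19,16)
step 8: apply (-5,+4) → (-24,20)
step 9: apply (-2,-2) → (-26,18)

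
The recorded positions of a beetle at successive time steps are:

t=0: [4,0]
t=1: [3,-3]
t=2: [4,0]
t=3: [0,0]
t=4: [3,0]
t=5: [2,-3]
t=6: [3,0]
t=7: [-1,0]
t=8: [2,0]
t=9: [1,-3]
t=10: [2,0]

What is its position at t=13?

[0,-3]

The moves between consecutive positions are [-1,-3], [+1,+3], [-4,+0], [+3,+0], [-1,-3], [+1,+3], [-4,+0], [+3,+0], [-1,-3], [+1,+3]; they repeat the 4-cycle [[-1,-3], [+1,+3], [-4,+0], [+3,+0]].
step 11: apply [-4,+0] → [-2,0]
step 12: apply [+3,+0] → [1,0]
step 13: apply [-1,-3] → [0,-3]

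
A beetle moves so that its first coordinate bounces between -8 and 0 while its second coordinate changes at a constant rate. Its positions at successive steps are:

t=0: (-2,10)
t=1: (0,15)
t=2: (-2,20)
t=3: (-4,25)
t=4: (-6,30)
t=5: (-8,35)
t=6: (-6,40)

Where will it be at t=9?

(0,55)

The first coordinate reflects between -8 and 0, moving 2 per step.
  step 7: -6 → -4
  step 8: -4 → -2
  step 9: -2 → 0
The second coordinate changes by +5 each step: at step 9 it is 55.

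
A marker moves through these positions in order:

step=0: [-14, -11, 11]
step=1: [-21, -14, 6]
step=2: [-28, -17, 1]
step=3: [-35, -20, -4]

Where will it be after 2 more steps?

[-49, -26, -14]

Each step adds [-7, -3, -5] to the position.
step 4: [-35, -20, -4] + [-7, -3, -5] → [-42, -23, -9]
step 5: [-42, -23, -9] + [-7, -3, -5] → [-49, -26, -14]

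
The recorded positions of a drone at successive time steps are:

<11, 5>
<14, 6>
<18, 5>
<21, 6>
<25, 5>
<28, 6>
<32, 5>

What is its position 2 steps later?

<39, 5>

The moves between consecutive positions are <+3, +1>, <+4, -1>, <+3, +1>, <+4, -1>, <+3, +1>, <+4, -1>; they repeat the 2-cycle [<+3, +1>, <+4, -1>].
step 7: apply <+3, +1> → <35, 6>
step 8: apply <+4, -1> → <39, 5>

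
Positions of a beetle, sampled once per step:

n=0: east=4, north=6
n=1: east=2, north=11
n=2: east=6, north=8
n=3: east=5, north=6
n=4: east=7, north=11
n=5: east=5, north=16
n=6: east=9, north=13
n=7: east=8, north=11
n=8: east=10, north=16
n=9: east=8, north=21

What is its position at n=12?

east=13, north=21

The moves between consecutive positions are (-2, +5), (+4, -3), (-1, -2), (+2, +5), (-2, +5), (+4, -3), (-1, -2), (+2, +5), (-2, +5); they repeat the 4-cycle [(-2, +5), (+4, -3), (-1, -2), (+2, +5)].
step 10: apply (+4, -3) → east=12, north=18
step 11: apply (-1, -2) → east=11, north=16
step 12: apply (+2, +5) → east=13, north=21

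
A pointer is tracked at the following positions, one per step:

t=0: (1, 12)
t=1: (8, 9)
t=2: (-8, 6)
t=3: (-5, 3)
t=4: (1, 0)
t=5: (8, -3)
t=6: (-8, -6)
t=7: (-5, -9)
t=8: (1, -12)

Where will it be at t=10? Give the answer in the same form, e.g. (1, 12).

(-8, -18)

The first coordinate repeats the cycle [1, 8, -8, -5] with period 4; step 10 mod 4 = 2, giving -8.
The second coordinate changes by -3 each step, so at step 10 it is 12 + 10·(-3) = -18.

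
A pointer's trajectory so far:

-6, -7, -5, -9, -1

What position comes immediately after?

The jumps are -1, +2, -4, +8 — a geometric progression with ratio -2.
step 5: -1 − 16 → -17

-17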